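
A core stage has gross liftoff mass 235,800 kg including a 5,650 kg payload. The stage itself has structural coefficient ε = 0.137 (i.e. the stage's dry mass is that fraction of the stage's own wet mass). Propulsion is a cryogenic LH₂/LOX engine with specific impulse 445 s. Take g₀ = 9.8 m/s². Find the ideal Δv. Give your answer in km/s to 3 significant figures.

Stage wet mass = m₀ − payload = 235,800 − 5,650 = 230,150 kg.
Stage dry mass = ε × stage wet mass = 0.137 × 230,150 = 31,530.6 kg.
Burnout mass m_f = stage dry + payload = 31,530.6 + 5,650 = 37,180.6 kg.
v_e = Isp · g₀ = 445 × 9.8 = 4361.0 m/s.
Using Δv = v_e ln(m₀/m_f): Δv = v_e · ln(235,800/37,180.6) = 4361.0 × ln(6.342) = 4361.0 × 1.8472 ≈ 8056 m/s.

Δv ≈ 8.06 km/s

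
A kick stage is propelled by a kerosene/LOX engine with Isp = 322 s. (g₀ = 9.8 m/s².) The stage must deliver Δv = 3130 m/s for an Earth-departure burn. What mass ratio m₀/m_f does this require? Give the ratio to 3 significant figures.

mass ratio ≈ 2.70

v_e = Isp · g₀ = 322 × 9.8 = 3155.6 m/s.
Rocket equation: m₀/m_f = exp(Δv / v_e) = exp(3130 / 3155.6) = exp(0.9919) = 2.6963.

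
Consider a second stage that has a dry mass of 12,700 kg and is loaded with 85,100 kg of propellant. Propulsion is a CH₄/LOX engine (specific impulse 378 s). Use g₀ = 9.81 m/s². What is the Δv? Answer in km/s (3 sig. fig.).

v_e = Isp · g₀ = 378 × 9.81 = 3708.2 m/s.
m₀ = m_dry + m_prop = 12,700 + 85,100 = 97,800 kg.
Δv = v_e · ln(m₀/m_f) = 3708.2 × ln(7.701) = 3708.2 × 2.0413 ≈ 7569.6 m/s.

Δv ≈ 7.57 km/s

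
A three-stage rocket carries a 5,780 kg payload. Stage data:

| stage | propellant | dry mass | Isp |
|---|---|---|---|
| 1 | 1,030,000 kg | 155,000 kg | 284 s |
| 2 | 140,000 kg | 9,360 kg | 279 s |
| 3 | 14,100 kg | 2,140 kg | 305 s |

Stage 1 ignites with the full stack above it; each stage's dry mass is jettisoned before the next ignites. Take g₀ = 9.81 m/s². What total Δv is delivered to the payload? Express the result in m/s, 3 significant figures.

Δv ≈ 11700 m/s

Ignition mass of stage 1 = 1,030,000+155,000 + 140,000+9,360 + 14,100+2,140 + 5,780 = 1,356,380 kg.
Stage 1: m₀ = 1,356,380 kg, m_f = 1,356,380 − 1,030,000 = 326,380 kg; Δv = 284×9.81×ln(4.156) = 2786.0×1.4245 ≈ 3969 m/s.
Stage 2: m₀ = 171,380 kg, m_f = 171,380 − 140,000 = 31,380 kg; Δv = 279×9.81×ln(5.461) = 2737.0×1.6977 ≈ 4647 m/s.
Stage 3: m₀ = 22,020 kg, m_f = 22,020 − 14,100 = 7,920 kg; Δv = 305×9.81×ln(2.78) = 2992.1×1.0226 ≈ 3060 m/s.
Total Δv = 3969 + 4647 + 3060 = 11676 m/s.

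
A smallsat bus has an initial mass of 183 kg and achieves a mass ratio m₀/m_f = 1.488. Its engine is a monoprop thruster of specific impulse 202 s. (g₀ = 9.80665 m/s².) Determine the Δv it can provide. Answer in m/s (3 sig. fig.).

v_e = Isp · g₀ = 202 × 9.80665 = 1980.9 m/s.
Rocket equation: Δv = v_e · ln(1.488) = 1980.9 × 0.3974 ≈ 787.3 m/s.

Δv ≈ 787 m/s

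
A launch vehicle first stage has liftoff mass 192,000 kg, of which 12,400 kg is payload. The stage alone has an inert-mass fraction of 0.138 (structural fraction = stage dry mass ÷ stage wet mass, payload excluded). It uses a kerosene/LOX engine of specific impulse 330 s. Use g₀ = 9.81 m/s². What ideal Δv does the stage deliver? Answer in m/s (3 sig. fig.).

Stage wet mass = m₀ − payload = 192,000 − 12,400 = 179,600 kg.
Stage dry mass = ε × stage wet mass = 0.138 × 179,600 = 24,784.8 kg.
Burnout mass m_f = stage dry + payload = 24,784.8 + 12,400 = 37,184.8 kg.
v_e = Isp · g₀ = 330 × 9.81 = 3237.3 m/s.
Using Δv = v_e ln(m₀/m_f): Δv = v_e · ln(192,000/37,184.8) = 3237.3 × ln(5.163) = 3237.3 × 1.6416 ≈ 5314 m/s.

Δv ≈ 5310 m/s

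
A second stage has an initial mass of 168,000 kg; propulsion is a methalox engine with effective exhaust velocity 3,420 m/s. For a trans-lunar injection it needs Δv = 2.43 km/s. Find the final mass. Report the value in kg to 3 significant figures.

final mass ≈ 82600 kg

By the Tsiolkovsky rocket equation, m₀/m_f = exp(Δv / v_e) = exp(2430 / 3420.0) = exp(0.7105) = 2.0351.
m_f = m₀ / 2.0351 = 168,000 / 2.0351 = 82,551.2 kg.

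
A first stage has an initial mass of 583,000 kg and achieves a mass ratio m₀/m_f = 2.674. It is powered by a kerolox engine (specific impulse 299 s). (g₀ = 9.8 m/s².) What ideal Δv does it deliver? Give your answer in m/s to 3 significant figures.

v_e = Isp · g₀ = 299 × 9.8 = 2930.2 m/s.
Rocket equation: Δv = v_e · ln(2.674) = 2930.2 × 0.9836 ≈ 2882.1 m/s.

Δv ≈ 2880 m/s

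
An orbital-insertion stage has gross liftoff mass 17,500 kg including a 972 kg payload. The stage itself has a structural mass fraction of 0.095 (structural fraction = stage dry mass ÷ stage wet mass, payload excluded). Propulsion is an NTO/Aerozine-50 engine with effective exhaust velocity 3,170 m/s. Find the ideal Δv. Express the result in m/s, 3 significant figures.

Stage wet mass = m₀ − payload = 17,500 − 972 = 16,528 kg.
Stage dry mass = ε × stage wet mass = 0.095 × 16,528 = 1,570.16 kg.
Burnout mass m_f = stage dry + payload = 1,570.16 + 972 = 2,542.16 kg.
Δv = v_e · ln(17,500/2,542.16) = 3170.0 × ln(6.884) = 3170.0 × 1.9292 ≈ 6116 m/s.

Δv ≈ 6120 m/s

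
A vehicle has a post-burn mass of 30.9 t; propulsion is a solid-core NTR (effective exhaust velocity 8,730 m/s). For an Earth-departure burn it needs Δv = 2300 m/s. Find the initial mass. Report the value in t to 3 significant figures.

From the ideal rocket equation, m₀/m_f = exp(Δv / v_e) = exp(2300 / 8730.0) = exp(0.2635) = 1.3014.
m₀ = m_f × 1.3014 = 30.9 × 1.3014 = 40.2133 t.

initial mass ≈ 40.2 t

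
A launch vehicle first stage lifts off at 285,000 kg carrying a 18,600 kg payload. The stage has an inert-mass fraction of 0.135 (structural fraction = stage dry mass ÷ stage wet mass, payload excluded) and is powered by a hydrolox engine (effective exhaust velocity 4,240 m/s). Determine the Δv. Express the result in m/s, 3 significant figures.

Δv ≈ 7010 m/s

Stage wet mass = m₀ − payload = 285,000 − 18,600 = 266,400 kg.
Stage dry mass = ε × stage wet mass = 0.135 × 266,400 = 35,964 kg.
Burnout mass m_f = stage dry + payload = 35,964 + 18,600 = 54,564 kg.
Δv = v_e · ln(285,000/54,564) = 4240.0 × ln(5.223) = 4240.0 × 1.6531 ≈ 7009 m/s.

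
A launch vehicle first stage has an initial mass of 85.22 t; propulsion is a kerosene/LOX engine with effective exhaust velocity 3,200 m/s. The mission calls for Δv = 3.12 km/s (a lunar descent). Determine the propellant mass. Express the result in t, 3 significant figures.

propellant mass ≈ 53.1 t

m₀/m_f = exp(Δv / v_e) = exp(3120 / 3200.0) = exp(0.9750) = 2.6512.
m_f = 85.22 / 2.6512 = 32.1439 t, so propellant = m₀ − m_f = 85.22 − 32.1439 = 53.0761 t.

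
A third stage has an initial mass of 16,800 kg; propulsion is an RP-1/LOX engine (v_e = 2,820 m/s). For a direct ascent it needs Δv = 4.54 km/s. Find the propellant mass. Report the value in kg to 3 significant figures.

propellant mass ≈ 13400 kg

Rocket equation: m₀/m_f = exp(Δv / v_e) = exp(4540 / 2820.0) = exp(1.6099) = 5.0025.
m_f = 16,800 / 5.0025 = 3,358.32 kg, so propellant = m₀ − m_f = 16,800 − 3,358.32 = 13,441.68 kg.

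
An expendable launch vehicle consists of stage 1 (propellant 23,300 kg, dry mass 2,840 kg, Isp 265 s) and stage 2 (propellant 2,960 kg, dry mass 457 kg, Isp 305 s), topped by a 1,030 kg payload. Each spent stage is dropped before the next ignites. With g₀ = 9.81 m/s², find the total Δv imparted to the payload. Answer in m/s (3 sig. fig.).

Δv ≈ 7010 m/s

Ignition mass of stage 1 = 23,300+2,840 + 2,960+457 + 1,030 = 30,587 kg.
Stage 1: m₀ = 30,587 kg, m_f = 30,587 − 23,300 = 7,287 kg; Δv = 265×9.81×ln(4.197) = 2599.7×1.4345 ≈ 3729 m/s.
Stage 2: m₀ = 4,447 kg, m_f = 4,447 − 2,960 = 1,487 kg; Δv = 305×9.81×ln(2.991) = 2992.1×1.0955 ≈ 3278 m/s.
Total Δv = 3729 + 3278 = 7007 m/s.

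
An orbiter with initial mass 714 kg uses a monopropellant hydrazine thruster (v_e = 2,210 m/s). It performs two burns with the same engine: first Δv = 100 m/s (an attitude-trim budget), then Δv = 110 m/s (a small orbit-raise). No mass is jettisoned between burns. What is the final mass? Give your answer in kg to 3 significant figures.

After the first burn: m = 714 × exp(−100/2210.0) = 714 × 0.95576 = 682.413 kg.
After the second burn: m = 682.413 × exp(−110/2210.0) = 682.413 × 0.95144 = 649.275 kg.

final mass ≈ 649 kg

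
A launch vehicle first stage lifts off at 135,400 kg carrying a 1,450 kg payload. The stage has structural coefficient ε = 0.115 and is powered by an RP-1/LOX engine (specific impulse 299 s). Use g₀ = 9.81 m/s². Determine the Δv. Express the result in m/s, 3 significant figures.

Δv ≈ 6110 m/s

Stage wet mass = m₀ − payload = 135,400 − 1,450 = 133,950 kg.
Stage dry mass = ε × stage wet mass = 0.115 × 133,950 = 15,404.3 kg.
Burnout mass m_f = stage dry + payload = 15,404.3 + 1,450 = 16,854.3 kg.
v_e = Isp · g₀ = 299 × 9.81 = 2933.2 m/s.
Rocket equation: Δv = v_e · ln(135,400/16,854.3) = 2933.2 × ln(8.034) = 2933.2 × 2.0836 ≈ 6112 m/s.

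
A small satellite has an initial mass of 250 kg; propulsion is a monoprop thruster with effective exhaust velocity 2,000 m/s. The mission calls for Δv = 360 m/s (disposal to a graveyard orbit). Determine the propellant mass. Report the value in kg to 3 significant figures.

propellant mass ≈ 41.2 kg

Using Δv = v_e ln(m₀/m_f): m₀/m_f = exp(Δv / v_e) = exp(360 / 2000.0) = exp(0.1800) = 1.1972.
m_f = 250 / 1.1972 = 208.821 kg, so propellant = m₀ − m_f = 250 − 208.821 = 41.179 kg.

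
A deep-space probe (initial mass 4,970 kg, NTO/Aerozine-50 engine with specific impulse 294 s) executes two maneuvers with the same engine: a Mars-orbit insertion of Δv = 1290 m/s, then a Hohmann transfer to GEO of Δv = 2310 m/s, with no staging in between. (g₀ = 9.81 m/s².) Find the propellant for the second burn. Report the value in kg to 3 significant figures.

v_e = Isp · g₀ = 294 × 9.81 = 2884.1 m/s.
After the first burn: m = 4970 × exp(−1290/2884.1) = 4970 × 0.63937 = 3,177.67 kg.
After the second burn: m = 3,177.67 × exp(−2310/2884.1) = 3,177.67 × 0.44891 = 1,426.49 kg.
Second-burn propellant = 3,177.67 − 1,426.49 = 1,751.18 kg.

propellant for the second burn ≈ 1750 kg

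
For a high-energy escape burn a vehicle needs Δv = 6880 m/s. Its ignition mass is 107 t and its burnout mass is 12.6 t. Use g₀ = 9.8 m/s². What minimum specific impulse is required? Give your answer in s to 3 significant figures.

Isp ≈ 328 s

ln(m₀/m_f) = ln(107000/12600) = ln(8.492) = 2.1391.
By the Tsiolkovsky rocket equation, v_e = Δv / ln(m₀/m_f) = 6880 / 2.1391 = 3216.3 m/s.
Isp = v_e / g₀ = 3216.3 / 9.8 = 328.2 s.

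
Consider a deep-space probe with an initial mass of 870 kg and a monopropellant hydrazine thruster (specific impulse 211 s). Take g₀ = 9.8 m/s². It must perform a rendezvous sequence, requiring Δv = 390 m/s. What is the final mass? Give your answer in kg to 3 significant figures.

final mass ≈ 720 kg

v_e = Isp · g₀ = 211 × 9.8 = 2067.8 m/s.
From the ideal rocket equation, m₀/m_f = exp(Δv / v_e) = exp(390 / 2067.8) = exp(0.1886) = 1.2076.
m_f = m₀ / 1.2076 = 870 / 1.2076 = 720.437 kg.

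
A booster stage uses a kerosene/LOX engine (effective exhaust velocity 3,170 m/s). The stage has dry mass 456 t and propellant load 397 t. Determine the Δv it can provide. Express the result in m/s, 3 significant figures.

m₀ = m_dry + m_prop = 456 + 397 = 853 t.
Using Δv = v_e ln(m₀/m_f): Δv = v_e · ln(m₀/m_f) = 3170.0 × ln(1.871) = 3170.0 × 0.6263 ≈ 1985.3 m/s.

Δv ≈ 1990 m/s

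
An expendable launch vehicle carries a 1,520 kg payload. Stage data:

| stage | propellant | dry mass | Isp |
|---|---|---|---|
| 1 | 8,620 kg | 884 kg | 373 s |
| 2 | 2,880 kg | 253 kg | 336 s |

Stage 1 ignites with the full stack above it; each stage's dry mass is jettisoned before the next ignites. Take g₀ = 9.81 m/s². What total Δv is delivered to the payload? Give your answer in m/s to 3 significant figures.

Ignition mass of stage 1 = 8,620+884 + 2,880+253 + 1,520 = 14,157 kg.
Stage 1: m₀ = 14,157 kg, m_f = 14,157 − 8,620 = 5,537 kg; Δv = 373×9.81×ln(2.557) = 3659.1×0.9388 ≈ 3435 m/s.
Stage 2: m₀ = 4,653 kg, m_f = 4,653 − 2,880 = 1,773 kg; Δv = 336×9.81×ln(2.624) = 3296.2×0.9648 ≈ 3180 m/s.
Total Δv = 3435 + 3180 = 6615 m/s.

Δv ≈ 6620 m/s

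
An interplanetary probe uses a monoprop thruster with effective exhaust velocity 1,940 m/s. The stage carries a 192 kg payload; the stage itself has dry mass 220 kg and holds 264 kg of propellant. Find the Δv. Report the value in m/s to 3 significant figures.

Δv ≈ 961 m/s

m₀ = payload + dry + propellant = 192 + 220 + 264 = 676 kg.
m_f = payload + dry = 192 + 220 = 412 kg.
Δv = v_e · ln(m₀/m_f) = 1940.0 × ln(1.641) = 1940.0 × 0.4952 ≈ 960.6 m/s.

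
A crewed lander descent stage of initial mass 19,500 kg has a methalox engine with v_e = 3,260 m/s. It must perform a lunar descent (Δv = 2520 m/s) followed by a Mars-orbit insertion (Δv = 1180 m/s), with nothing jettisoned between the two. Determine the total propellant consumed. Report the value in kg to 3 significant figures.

total propellant consumed ≈ 13200 kg

After the first burn: m = 19500 × exp(−2520/3260.0) = 19500 × 0.46162 = 9,001.59 kg.
After the second burn: m = 9,001.59 × exp(−1180/3260.0) = 9,001.59 × 0.69631 = 6,267.9 kg.
Total propellant = m₀ − m_final = 19500 − 6,267.9 = 13,232.1 kg.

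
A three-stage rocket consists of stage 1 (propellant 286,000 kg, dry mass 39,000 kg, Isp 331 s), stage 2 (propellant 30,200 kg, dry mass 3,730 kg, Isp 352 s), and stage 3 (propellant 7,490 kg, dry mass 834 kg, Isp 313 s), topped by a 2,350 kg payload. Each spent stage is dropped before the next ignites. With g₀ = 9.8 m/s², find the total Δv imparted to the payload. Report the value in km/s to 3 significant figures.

Ignition mass of stage 1 = 286,000+39,000 + 30,200+3,730 + 7,490+834 + 2,350 = 369,604 kg.
Stage 1: m₀ = 369,604 kg, m_f = 369,604 − 286,000 = 83,604 kg; Δv = 331×9.8×ln(4.421) = 3243.8×1.4863 ≈ 4821 m/s.
Stage 2: m₀ = 44,604 kg, m_f = 44,604 − 30,200 = 14,404 kg; Δv = 352×9.8×ln(3.097) = 3449.6×1.1303 ≈ 3899 m/s.
Stage 3: m₀ = 10,674 kg, m_f = 10,674 − 7,490 = 3,184 kg; Δv = 313×9.8×ln(3.352) = 3067.4×1.2097 ≈ 3711 m/s.
Total Δv = 4821 + 3899 + 3711 = 12431 m/s.

Δv ≈ 12.4 km/s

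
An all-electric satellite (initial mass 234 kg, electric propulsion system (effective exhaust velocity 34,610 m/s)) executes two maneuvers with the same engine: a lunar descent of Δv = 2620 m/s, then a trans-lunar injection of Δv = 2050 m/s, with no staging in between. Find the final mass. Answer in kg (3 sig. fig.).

After the first burn: m = 234 × exp(−2620/34610.0) = 234 × 0.92709 = 216.939 kg.
After the second burn: m = 216.939 × exp(−2050/34610.0) = 216.939 × 0.94249 = 204.463 kg.

final mass ≈ 204 kg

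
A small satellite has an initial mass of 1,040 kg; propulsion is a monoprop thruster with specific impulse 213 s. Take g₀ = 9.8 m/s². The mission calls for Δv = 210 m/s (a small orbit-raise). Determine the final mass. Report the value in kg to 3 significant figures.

v_e = Isp · g₀ = 213 × 9.8 = 2087.4 m/s.
From the ideal rocket equation, m₀/m_f = exp(Δv / v_e) = exp(210 / 2087.4) = exp(0.1006) = 1.1058.
m_f = m₀ / 1.1058 = 1,040 / 1.1058 = 940.496 kg.

final mass ≈ 940 kg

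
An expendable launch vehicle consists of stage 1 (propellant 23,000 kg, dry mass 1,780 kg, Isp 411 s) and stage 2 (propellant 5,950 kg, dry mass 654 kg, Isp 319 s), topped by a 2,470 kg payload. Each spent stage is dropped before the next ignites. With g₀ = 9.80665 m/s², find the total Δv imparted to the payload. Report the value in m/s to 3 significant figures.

Δv ≈ 7920 m/s

Ignition mass of stage 1 = 23,000+1,780 + 5,950+654 + 2,470 = 33,854 kg.
Stage 1: m₀ = 33,854 kg, m_f = 33,854 − 23,000 = 10,854 kg; Δv = 411×9.80665×ln(3.119) = 4030.5×1.1375 ≈ 4585 m/s.
Stage 2: m₀ = 9,074 kg, m_f = 9,074 − 5,950 = 3,124 kg; Δv = 319×9.80665×ln(2.905) = 3128.3×1.0663 ≈ 3336 m/s.
Total Δv = 4585 + 3336 = 7921 m/s.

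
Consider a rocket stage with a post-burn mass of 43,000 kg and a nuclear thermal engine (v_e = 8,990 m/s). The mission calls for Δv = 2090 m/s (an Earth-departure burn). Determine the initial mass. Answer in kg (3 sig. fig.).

m₀/m_f = exp(Δv / v_e) = exp(2090 / 8990.0) = exp(0.2325) = 1.2617.
m₀ = m_f × 1.2617 = 43,000 × 1.2617 = 54,253.1 kg.

initial mass ≈ 54300 kg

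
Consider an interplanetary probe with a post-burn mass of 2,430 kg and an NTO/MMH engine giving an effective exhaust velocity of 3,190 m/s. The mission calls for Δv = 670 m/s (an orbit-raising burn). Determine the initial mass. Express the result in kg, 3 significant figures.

initial mass ≈ 3000 kg

Using Δv = v_e ln(m₀/m_f): m₀/m_f = exp(Δv / v_e) = exp(670 / 3190.0) = exp(0.2100) = 1.2337.
m₀ = m_f × 1.2337 = 2,430 × 1.2337 = 2,997.89 kg.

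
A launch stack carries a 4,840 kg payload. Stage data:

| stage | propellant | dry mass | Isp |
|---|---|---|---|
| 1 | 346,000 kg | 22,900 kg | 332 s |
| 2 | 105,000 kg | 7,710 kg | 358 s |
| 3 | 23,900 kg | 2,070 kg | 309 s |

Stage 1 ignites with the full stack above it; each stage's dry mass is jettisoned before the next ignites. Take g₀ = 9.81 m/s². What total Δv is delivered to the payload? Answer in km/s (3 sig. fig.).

Ignition mass of stage 1 = 346,000+22,900 + 105,000+7,710 + 23,900+2,070 + 4,840 = 512,420 kg.
Stage 1: m₀ = 512,420 kg, m_f = 512,420 − 346,000 = 166,420 kg; Δv = 332×9.81×ln(3.079) = 3256.9×1.1246 ≈ 3663 m/s.
Stage 2: m₀ = 143,520 kg, m_f = 143,520 − 105,000 = 38,520 kg; Δv = 358×9.81×ln(3.726) = 3512.0×1.3153 ≈ 4619 m/s.
Stage 3: m₀ = 30,810 kg, m_f = 30,810 − 23,900 = 6,910 kg; Δv = 309×9.81×ln(4.459) = 3031.3×1.4949 ≈ 4531 m/s.
Total Δv = 3663 + 4619 + 4531 = 12813 m/s.

Δv ≈ 12.8 km/s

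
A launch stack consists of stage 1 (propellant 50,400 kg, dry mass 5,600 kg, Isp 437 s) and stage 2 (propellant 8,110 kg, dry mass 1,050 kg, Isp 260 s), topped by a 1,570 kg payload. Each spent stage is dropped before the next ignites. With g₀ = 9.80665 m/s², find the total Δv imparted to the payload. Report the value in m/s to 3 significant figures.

Ignition mass of stage 1 = 50,400+5,600 + 8,110+1,050 + 1,570 = 66,730 kg.
Stage 1: m₀ = 66,730 kg, m_f = 66,730 − 50,400 = 16,330 kg; Δv = 437×9.80665×ln(4.086) = 4285.5×1.4077 ≈ 6032 m/s.
Stage 2: m₀ = 10,730 kg, m_f = 10,730 − 8,110 = 2,620 kg; Δv = 260×9.80665×ln(4.095) = 2549.7×1.4099 ≈ 3595 m/s.
Total Δv = 6032 + 3595 = 9627 m/s.

Δv ≈ 9630 m/s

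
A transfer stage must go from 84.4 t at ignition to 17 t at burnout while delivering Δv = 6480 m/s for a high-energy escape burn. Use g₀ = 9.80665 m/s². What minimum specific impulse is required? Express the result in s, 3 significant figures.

ln(m₀/m_f) = ln(84400/17000) = ln(4.965) = 1.6024.
v_e = Δv / ln(m₀/m_f) = 6480 / 1.6024 = 4044.1 m/s.
Isp = v_e / g₀ = 4044.1 / 9.80665 = 412.4 s.

Isp ≈ 412 s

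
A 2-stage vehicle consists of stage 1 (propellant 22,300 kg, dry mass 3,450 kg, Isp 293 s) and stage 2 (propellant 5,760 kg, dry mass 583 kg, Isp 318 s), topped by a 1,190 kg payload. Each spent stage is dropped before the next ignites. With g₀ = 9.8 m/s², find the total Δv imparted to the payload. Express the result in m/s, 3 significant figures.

Δv ≈ 7690 m/s

Ignition mass of stage 1 = 22,300+3,450 + 5,760+583 + 1,190 = 33,283 kg.
Stage 1: m₀ = 33,283 kg, m_f = 33,283 − 22,300 = 10,983 kg; Δv = 293×9.8×ln(3.03) = 2871.4×1.1087 ≈ 3184 m/s.
Stage 2: m₀ = 7,533 kg, m_f = 7,533 − 5,760 = 1,773 kg; Δv = 318×9.8×ln(4.249) = 3116.4×1.4466 ≈ 4508 m/s.
Total Δv = 3184 + 4508 = 7692 m/s.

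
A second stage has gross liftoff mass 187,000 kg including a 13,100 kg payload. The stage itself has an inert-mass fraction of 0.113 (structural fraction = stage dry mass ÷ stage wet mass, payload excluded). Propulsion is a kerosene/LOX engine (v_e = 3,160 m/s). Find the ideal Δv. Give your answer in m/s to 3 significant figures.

Stage wet mass = m₀ − payload = 187,000 − 13,100 = 173,900 kg.
Stage dry mass = ε × stage wet mass = 0.113 × 173,900 = 19,650.7 kg.
Burnout mass m_f = stage dry + payload = 19,650.7 + 13,100 = 32,750.7 kg.
Using Δv = v_e ln(m₀/m_f): Δv = v_e · ln(187,000/32,750.7) = 3160.0 × ln(5.71) = 3160.0 × 1.7422 ≈ 5505 m/s.

Δv ≈ 5510 m/s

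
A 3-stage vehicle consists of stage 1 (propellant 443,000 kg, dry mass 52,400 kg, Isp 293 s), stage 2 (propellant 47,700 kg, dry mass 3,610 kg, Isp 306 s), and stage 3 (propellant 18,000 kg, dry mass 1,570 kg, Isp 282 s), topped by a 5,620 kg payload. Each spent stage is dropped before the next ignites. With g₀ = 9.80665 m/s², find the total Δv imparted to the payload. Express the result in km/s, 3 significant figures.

Δv ≈ 10.7 km/s

Ignition mass of stage 1 = 443,000+52,400 + 47,700+3,610 + 18,000+1,570 + 5,620 = 571,900 kg.
Stage 1: m₀ = 571,900 kg, m_f = 571,900 − 443,000 = 128,900 kg; Δv = 293×9.80665×ln(4.437) = 2873.3×1.4899 ≈ 4281 m/s.
Stage 2: m₀ = 76,500 kg, m_f = 76,500 − 47,700 = 28,800 kg; Δv = 306×9.80665×ln(2.656) = 3000.8×0.9769 ≈ 2932 m/s.
Stage 3: m₀ = 25,190 kg, m_f = 25,190 − 18,000 = 7,190 kg; Δv = 282×9.80665×ln(3.503) = 2765.5×1.2538 ≈ 3467 m/s.
Total Δv = 4281 + 2932 + 3467 = 10680 m/s.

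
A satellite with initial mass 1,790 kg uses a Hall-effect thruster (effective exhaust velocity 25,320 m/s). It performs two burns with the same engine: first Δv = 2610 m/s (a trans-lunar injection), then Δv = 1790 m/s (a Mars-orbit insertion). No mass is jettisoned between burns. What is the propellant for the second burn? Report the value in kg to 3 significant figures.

propellant for the second burn ≈ 110 kg

After the first burn: m = 1790 × exp(−2610/25320.0) = 1790 × 0.90205 = 1,614.67 kg.
After the second burn: m = 1,614.67 × exp(−1790/25320.0) = 1,614.67 × 0.93175 = 1,504.47 kg.
Second-burn propellant = 1,614.67 − 1,504.47 = 110.2 kg.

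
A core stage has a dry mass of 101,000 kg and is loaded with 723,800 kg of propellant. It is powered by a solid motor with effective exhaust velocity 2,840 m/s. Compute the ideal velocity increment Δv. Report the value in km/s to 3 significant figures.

Δv ≈ 5.96 km/s

m₀ = m_dry + m_prop = 101,000 + 723,800 = 824,800 kg.
Δv = v_e · ln(m₀/m_f) = 2840.0 × ln(8.166) = 2840.0 × 2.1000 ≈ 5964.1 m/s.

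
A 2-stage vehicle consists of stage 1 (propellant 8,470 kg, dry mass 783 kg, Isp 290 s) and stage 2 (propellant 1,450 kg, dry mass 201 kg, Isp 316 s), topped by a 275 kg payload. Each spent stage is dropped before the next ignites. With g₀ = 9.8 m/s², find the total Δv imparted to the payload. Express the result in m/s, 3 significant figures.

Ignition mass of stage 1 = 8,470+783 + 1,450+201 + 275 = 11,179 kg.
Stage 1: m₀ = 11,179 kg, m_f = 11,179 − 8,470 = 2,709 kg; Δv = 290×9.8×ln(4.127) = 2842.0×1.4175 ≈ 4028 m/s.
Stage 2: m₀ = 1,926 kg, m_f = 1,926 − 1,450 = 476 kg; Δv = 316×9.8×ln(4.046) = 3096.8×1.3978 ≈ 4329 m/s.
Total Δv = 4028 + 4329 = 8357 m/s.

Δv ≈ 8360 m/s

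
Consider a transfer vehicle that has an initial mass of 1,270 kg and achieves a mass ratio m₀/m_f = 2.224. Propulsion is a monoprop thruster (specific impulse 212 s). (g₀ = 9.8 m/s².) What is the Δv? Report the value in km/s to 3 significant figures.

v_e = Isp · g₀ = 212 × 9.8 = 2077.6 m/s.
Δv = v_e · ln(2.224) = 2077.6 × 0.7993 ≈ 1660.6 m/s.

Δv ≈ 1.66 km/s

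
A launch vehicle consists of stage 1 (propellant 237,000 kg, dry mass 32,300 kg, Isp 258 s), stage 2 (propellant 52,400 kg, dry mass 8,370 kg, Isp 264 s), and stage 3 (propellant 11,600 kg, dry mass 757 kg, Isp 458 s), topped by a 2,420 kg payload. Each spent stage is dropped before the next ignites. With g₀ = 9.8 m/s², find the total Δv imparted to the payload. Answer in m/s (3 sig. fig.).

Ignition mass of stage 1 = 237,000+32,300 + 52,400+8,370 + 11,600+757 + 2,420 = 344,847 kg.
Stage 1: m₀ = 344,847 kg, m_f = 344,847 − 237,000 = 107,847 kg; Δv = 258×9.8×ln(3.198) = 2528.4×1.1624 ≈ 2939 m/s.
Stage 2: m₀ = 75,547 kg, m_f = 75,547 − 52,400 = 23,147 kg; Δv = 264×9.8×ln(3.264) = 2587.2×1.1829 ≈ 3060 m/s.
Stage 3: m₀ = 14,777 kg, m_f = 14,777 − 11,600 = 3,177 kg; Δv = 458×9.8×ln(4.651) = 4488.4×1.5371 ≈ 6899 m/s.
Total Δv = 2939 + 3060 + 6899 = 12898 m/s.

Δv ≈ 12900 m/s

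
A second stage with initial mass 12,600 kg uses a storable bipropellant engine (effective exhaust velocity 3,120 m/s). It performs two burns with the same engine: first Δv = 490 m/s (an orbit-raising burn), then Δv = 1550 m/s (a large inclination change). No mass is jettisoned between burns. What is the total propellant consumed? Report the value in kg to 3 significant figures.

After the first burn: m = 12600 × exp(−490/3120.0) = 12600 × 0.85466 = 10,768.7 kg.
After the second burn: m = 10,768.7 × exp(−1550/3120.0) = 10,768.7 × 0.60848 = 6,552.54 kg.
Total propellant = m₀ − m_final = 12600 − 6,552.54 = 6,047.46 kg.

total propellant consumed ≈ 6050 kg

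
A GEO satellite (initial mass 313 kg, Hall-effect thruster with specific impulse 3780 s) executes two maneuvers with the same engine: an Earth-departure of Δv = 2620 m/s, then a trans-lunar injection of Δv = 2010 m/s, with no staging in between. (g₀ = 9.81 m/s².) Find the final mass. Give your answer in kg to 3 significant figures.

final mass ≈ 276 kg

v_e = Isp · g₀ = 3780 × 9.81 = 37081.8 m/s.
After the first burn: m = 313 × exp(−2620/37081.8) = 313 × 0.93178 = 291.647 kg.
After the second burn: m = 291.647 × exp(−2010/37081.8) = 291.647 × 0.94724 = 276.26 kg.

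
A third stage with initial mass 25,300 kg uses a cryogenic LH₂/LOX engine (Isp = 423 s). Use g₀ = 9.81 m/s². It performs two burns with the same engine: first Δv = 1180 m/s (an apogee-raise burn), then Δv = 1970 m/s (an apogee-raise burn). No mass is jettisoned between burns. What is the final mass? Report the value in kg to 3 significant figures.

v_e = Isp · g₀ = 423 × 9.81 = 4149.6 m/s.
After the first burn: m = 25300 × exp(−1180/4149.6) = 25300 × 0.75249 = 19,038 kg.
After the second burn: m = 19,038 × exp(−1970/4149.6) = 19,038 × 0.62205 = 11,842.6 kg.

final mass ≈ 11800 kg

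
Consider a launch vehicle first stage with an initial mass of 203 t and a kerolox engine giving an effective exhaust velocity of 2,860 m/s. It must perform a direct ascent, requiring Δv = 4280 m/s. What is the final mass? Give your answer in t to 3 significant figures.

final mass ≈ 45.5 t

Using Δv = v_e ln(m₀/m_f): m₀/m_f = exp(Δv / v_e) = exp(4280 / 2860.0) = exp(1.4965) = 4.4660.
m_f = m₀ / 4.4660 = 203 / 4.4660 = 45.4545 t.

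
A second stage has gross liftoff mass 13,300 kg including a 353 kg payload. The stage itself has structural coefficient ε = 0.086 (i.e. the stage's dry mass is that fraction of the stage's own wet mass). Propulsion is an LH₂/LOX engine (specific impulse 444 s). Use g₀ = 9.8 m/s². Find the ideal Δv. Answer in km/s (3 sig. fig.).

Δv ≈ 9.59 km/s

Stage wet mass = m₀ − payload = 13,300 − 353 = 12,947 kg.
Stage dry mass = ε × stage wet mass = 0.086 × 12,947 = 1,113.44 kg.
Burnout mass m_f = stage dry + payload = 1,113.44 + 353 = 1,466.44 kg.
v_e = Isp · g₀ = 444 × 9.8 = 4351.2 m/s.
Rocket equation: Δv = v_e · ln(13,300/1,466.44) = 4351.2 × ln(9.07) = 4351.2 × 2.2049 ≈ 9594 m/s.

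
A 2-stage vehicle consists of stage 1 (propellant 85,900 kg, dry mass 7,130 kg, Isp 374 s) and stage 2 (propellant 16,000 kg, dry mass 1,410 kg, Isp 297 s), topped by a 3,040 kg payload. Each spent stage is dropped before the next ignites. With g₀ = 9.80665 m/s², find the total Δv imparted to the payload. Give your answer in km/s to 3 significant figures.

Δv ≈ 9.63 km/s

Ignition mass of stage 1 = 85,900+7,130 + 16,000+1,410 + 3,040 = 113,480 kg.
Stage 1: m₀ = 113,480 kg, m_f = 113,480 − 85,900 = 27,580 kg; Δv = 374×9.80665×ln(4.115) = 3667.7×1.4145 ≈ 5188 m/s.
Stage 2: m₀ = 20,450 kg, m_f = 20,450 − 16,000 = 4,450 kg; Δv = 297×9.80665×ln(4.596) = 2912.6×1.5251 ≈ 4442 m/s.
Total Δv = 5188 + 4442 = 9630 m/s.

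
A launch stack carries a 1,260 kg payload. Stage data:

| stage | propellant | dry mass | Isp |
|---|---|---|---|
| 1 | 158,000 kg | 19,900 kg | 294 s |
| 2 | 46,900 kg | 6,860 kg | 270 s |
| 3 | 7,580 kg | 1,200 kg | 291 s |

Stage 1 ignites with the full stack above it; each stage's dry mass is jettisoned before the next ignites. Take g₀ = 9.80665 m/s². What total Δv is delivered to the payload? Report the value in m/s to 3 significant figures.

Ignition mass of stage 1 = 158,000+19,900 + 46,900+6,860 + 7,580+1,200 + 1,260 = 241,700 kg.
Stage 1: m₀ = 241,700 kg, m_f = 241,700 − 158,000 = 83,700 kg; Δv = 294×9.80665×ln(2.888) = 2883.2×1.0605 ≈ 3057 m/s.
Stage 2: m₀ = 63,800 kg, m_f = 63,800 − 46,900 = 16,900 kg; Δv = 270×9.80665×ln(3.775) = 2647.8×1.3284 ≈ 3517 m/s.
Stage 3: m₀ = 10,040 kg, m_f = 10,040 − 7,580 = 2,460 kg; Δv = 291×9.80665×ln(4.081) = 2853.7×1.4064 ≈ 4014 m/s.
Total Δv = 3057 + 3517 + 4014 = 10588 m/s.

Δv ≈ 10600 m/s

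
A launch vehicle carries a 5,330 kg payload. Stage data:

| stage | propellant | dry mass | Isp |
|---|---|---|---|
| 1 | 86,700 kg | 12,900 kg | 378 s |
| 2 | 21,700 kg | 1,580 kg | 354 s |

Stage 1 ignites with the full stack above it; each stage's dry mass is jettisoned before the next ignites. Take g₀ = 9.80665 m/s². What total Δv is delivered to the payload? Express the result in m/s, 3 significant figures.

Ignition mass of stage 1 = 86,700+12,900 + 21,700+1,580 + 5,330 = 128,210 kg.
Stage 1: m₀ = 128,210 kg, m_f = 128,210 − 86,700 = 41,510 kg; Δv = 378×9.80665×ln(3.089) = 3706.9×1.1277 ≈ 4180 m/s.
Stage 2: m₀ = 28,610 kg, m_f = 28,610 − 21,700 = 6,910 kg; Δv = 354×9.80665×ln(4.14) = 3471.6×1.4208 ≈ 4932 m/s.
Total Δv = 4180 + 4932 = 9112 m/s.

Δv ≈ 9110 m/s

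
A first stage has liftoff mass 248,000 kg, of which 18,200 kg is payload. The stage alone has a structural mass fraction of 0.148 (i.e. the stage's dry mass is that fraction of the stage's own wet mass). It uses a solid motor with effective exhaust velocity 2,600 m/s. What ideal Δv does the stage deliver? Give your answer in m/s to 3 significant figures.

Stage wet mass = m₀ − payload = 248,000 − 18,200 = 229,800 kg.
Stage dry mass = ε × stage wet mass = 0.148 × 229,800 = 34,010.4 kg.
Burnout mass m_f = stage dry + payload = 34,010.4 + 18,200 = 52,210.4 kg.
Δv = v_e · ln(248,000/52,210.4) = 2600.0 × ln(4.75) = 2600.0 × 1.5581 ≈ 4051 m/s.

Δv ≈ 4050 m/s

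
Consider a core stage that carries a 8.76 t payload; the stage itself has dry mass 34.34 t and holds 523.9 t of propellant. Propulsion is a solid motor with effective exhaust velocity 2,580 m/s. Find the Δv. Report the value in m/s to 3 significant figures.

Δv ≈ 6650 m/s

m₀ = payload + dry + propellant = 8.76 + 34.34 + 523.9 = 567 t.
m_f = payload + dry = 8.76 + 34.34 = 43.1 t.
Δv = v_e · ln(m₀/m_f) = 2580.0 × ln(13.16) = 2580.0 × 2.5768 ≈ 6648.2 m/s.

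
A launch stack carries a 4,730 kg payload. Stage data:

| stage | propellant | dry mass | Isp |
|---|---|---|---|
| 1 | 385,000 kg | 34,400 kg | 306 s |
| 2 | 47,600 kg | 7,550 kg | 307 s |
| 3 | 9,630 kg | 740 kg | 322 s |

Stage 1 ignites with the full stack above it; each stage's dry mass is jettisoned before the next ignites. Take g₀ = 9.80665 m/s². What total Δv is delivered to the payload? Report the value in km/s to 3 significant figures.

Δv ≈ 11.2 km/s

Ignition mass of stage 1 = 385,000+34,400 + 47,600+7,550 + 9,630+740 + 4,730 = 489,650 kg.
Stage 1: m₀ = 489,650 kg, m_f = 489,650 − 385,000 = 104,650 kg; Δv = 306×9.80665×ln(4.679) = 3000.8×1.5431 ≈ 4630 m/s.
Stage 2: m₀ = 70,250 kg, m_f = 70,250 − 47,600 = 22,650 kg; Δv = 307×9.80665×ln(3.102) = 3010.6×1.1319 ≈ 3408 m/s.
Stage 3: m₀ = 15,100 kg, m_f = 15,100 − 9,630 = 5,470 kg; Δv = 322×9.80665×ln(2.761) = 3157.7×1.0154 ≈ 3206 m/s.
Total Δv = 4630 + 3408 + 3206 = 11244 m/s.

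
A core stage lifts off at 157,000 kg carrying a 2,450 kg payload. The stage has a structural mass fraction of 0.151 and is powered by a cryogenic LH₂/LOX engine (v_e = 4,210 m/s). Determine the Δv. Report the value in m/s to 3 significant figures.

Stage wet mass = m₀ − payload = 157,000 − 2,450 = 154,550 kg.
Stage dry mass = ε × stage wet mass = 0.151 × 154,550 = 23,337.1 kg.
Burnout mass m_f = stage dry + payload = 23,337.1 + 2,450 = 25,787.1 kg.
Δv = v_e · ln(157,000/25,787.1) = 4210.0 × ln(6.088) = 4210.0 × 1.8064 ≈ 7605 m/s.

Δv ≈ 7600 m/s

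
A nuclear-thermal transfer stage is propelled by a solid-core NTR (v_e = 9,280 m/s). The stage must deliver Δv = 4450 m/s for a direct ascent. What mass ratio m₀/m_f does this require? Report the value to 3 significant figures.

mass ratio ≈ 1.62

Using Δv = v_e ln(m₀/m_f): m₀/m_f = exp(Δv / v_e) = exp(4450 / 9280.0) = exp(0.4795) = 1.6153.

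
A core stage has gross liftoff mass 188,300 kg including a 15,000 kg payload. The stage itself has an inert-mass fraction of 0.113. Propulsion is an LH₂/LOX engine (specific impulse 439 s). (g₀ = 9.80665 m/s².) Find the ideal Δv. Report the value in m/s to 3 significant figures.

Δv ≈ 7300 m/s

Stage wet mass = m₀ − payload = 188,300 − 15,000 = 173,300 kg.
Stage dry mass = ε × stage wet mass = 0.113 × 173,300 = 19,582.9 kg.
Burnout mass m_f = stage dry + payload = 19,582.9 + 15,000 = 34,582.9 kg.
v_e = Isp · g₀ = 439 × 9.80665 = 4305.1 m/s.
Δv = v_e · ln(188,300/34,582.9) = 4305.1 × ln(5.445) = 4305.1 × 1.6947 ≈ 7296 m/s.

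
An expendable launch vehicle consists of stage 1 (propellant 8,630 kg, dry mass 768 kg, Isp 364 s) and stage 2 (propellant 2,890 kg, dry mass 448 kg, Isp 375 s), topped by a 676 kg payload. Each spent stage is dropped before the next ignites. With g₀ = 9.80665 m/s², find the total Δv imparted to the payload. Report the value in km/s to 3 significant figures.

Δv ≈ 8.36 km/s

Ignition mass of stage 1 = 8,630+768 + 2,890+448 + 676 = 13,412 kg.
Stage 1: m₀ = 13,412 kg, m_f = 13,412 − 8,630 = 4,782 kg; Δv = 364×9.80665×ln(2.805) = 3569.6×1.0313 ≈ 3681 m/s.
Stage 2: m₀ = 4,014 kg, m_f = 4,014 − 2,890 = 1,124 kg; Δv = 375×9.80665×ln(3.571) = 3677.5×1.2729 ≈ 4681 m/s.
Total Δv = 3681 + 4681 = 8362 m/s.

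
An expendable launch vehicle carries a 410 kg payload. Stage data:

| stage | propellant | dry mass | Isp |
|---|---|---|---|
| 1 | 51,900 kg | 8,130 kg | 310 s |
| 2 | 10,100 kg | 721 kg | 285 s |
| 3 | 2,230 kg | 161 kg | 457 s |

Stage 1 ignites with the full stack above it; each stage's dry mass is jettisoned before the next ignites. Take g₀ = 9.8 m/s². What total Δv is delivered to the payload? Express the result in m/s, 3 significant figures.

Ignition mass of stage 1 = 51,900+8,130 + 10,100+721 + 2,230+161 + 410 = 73,652 kg.
Stage 1: m₀ = 73,652 kg, m_f = 73,652 − 51,900 = 21,752 kg; Δv = 310×9.8×ln(3.386) = 3038.0×1.2196 ≈ 3705 m/s.
Stage 2: m₀ = 13,622 kg, m_f = 13,622 − 10,100 = 3,522 kg; Δv = 285×9.8×ln(3.868) = 2793.0×1.3527 ≈ 3778 m/s.
Stage 3: m₀ = 2,801 kg, m_f = 2,801 − 2,230 = 571 kg; Δv = 457×9.8×ln(4.905) = 4478.6×1.5903 ≈ 7123 m/s.
Total Δv = 3705 + 3778 + 7123 = 14606 m/s.

Δv ≈ 14600 m/s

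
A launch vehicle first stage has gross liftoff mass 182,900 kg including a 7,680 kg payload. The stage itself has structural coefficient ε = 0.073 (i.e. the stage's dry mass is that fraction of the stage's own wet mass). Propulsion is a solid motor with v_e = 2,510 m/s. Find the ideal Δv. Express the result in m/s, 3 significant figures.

Stage wet mass = m₀ − payload = 182,900 − 7,680 = 175,220 kg.
Stage dry mass = ε × stage wet mass = 0.073 × 175,220 = 12,791.1 kg.
Burnout mass m_f = stage dry + payload = 12,791.1 + 7,680 = 20,471.1 kg.
From the ideal rocket equation, Δv = v_e · ln(182,900/20,471.1) = 2510.0 × ln(8.935) = 2510.0 × 2.1899 ≈ 5497 m/s.

Δv ≈ 5500 m/s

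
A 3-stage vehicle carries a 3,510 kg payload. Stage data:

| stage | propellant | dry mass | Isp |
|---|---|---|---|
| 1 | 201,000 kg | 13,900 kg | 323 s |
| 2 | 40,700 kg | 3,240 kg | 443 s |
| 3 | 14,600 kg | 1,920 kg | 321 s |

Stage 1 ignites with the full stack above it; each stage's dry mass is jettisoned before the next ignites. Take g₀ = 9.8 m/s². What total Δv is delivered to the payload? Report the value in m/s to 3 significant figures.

Ignition mass of stage 1 = 201,000+13,900 + 40,700+3,240 + 14,600+1,920 + 3,510 = 278,870 kg.
Stage 1: m₀ = 278,870 kg, m_f = 278,870 − 201,000 = 77,870 kg; Δv = 323×9.8×ln(3.581) = 3165.4×1.2757 ≈ 4038 m/s.
Stage 2: m₀ = 63,970 kg, m_f = 63,970 − 40,700 = 23,270 kg; Δv = 443×9.8×ln(2.749) = 4341.4×1.0112 ≈ 4390 m/s.
Stage 3: m₀ = 20,030 kg, m_f = 20,030 − 14,600 = 5,430 kg; Δv = 321×9.8×ln(3.689) = 3145.8×1.3053 ≈ 4106 m/s.
Total Δv = 4038 + 4390 + 4106 = 12534 m/s.

Δv ≈ 12500 m/s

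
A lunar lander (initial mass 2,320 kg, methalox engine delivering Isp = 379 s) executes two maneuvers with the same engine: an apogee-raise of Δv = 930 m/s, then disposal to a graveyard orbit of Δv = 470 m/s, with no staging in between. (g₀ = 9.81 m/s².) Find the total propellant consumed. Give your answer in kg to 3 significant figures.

v_e = Isp · g₀ = 379 × 9.81 = 3718.0 m/s.
After the first burn: m = 2320 × exp(−930/3718.0) = 2320 × 0.77870 = 1,806.58 kg.
After the second burn: m = 1,806.58 × exp(−470/3718.0) = 1,806.58 × 0.88125 = 1,592.05 kg.
Total propellant = m₀ − m_final = 2320 − 1,592.05 = 727.95 kg.

total propellant consumed ≈ 728 kg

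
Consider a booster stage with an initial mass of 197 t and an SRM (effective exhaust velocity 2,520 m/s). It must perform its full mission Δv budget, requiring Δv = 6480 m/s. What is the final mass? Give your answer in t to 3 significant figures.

Using Δv = v_e ln(m₀/m_f): m₀/m_f = exp(Δv / v_e) = exp(6480 / 2520.0) = exp(2.5714) = 13.0845.
m_f = m₀ / 13.0845 = 197 / 13.0845 = 15.056 t.

final mass ≈ 15.1 t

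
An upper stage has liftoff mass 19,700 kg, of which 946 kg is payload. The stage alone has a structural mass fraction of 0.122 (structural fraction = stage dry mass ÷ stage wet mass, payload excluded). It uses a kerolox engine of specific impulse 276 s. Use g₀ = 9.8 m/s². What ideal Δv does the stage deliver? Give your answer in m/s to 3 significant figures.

Δv ≈ 4890 m/s

Stage wet mass = m₀ − payload = 19,700 − 946 = 18,754 kg.
Stage dry mass = ε × stage wet mass = 0.122 × 18,754 = 2,287.99 kg.
Burnout mass m_f = stage dry + payload = 2,287.99 + 946 = 3,233.99 kg.
v_e = Isp · g₀ = 276 × 9.8 = 2704.8 m/s.
Δv = v_e · ln(19,700/3,233.99) = 2704.8 × ln(6.092) = 2704.8 × 1.8069 ≈ 4887 m/s.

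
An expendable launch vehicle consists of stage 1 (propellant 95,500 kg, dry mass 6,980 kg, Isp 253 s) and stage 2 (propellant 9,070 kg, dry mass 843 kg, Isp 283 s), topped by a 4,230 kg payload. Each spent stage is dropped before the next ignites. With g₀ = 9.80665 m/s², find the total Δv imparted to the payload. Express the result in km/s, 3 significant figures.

Δv ≈ 7.08 km/s

Ignition mass of stage 1 = 95,500+6,980 + 9,070+843 + 4,230 = 116,623 kg.
Stage 1: m₀ = 116,623 kg, m_f = 116,623 − 95,500 = 21,123 kg; Δv = 253×9.80665×ln(5.521) = 2481.1×1.7086 ≈ 4239 m/s.
Stage 2: m₀ = 14,143 kg, m_f = 14,143 − 9,070 = 5,073 kg; Δv = 283×9.80665×ln(2.788) = 2775.3×1.0253 ≈ 2845 m/s.
Total Δv = 4239 + 2845 = 7084 m/s.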